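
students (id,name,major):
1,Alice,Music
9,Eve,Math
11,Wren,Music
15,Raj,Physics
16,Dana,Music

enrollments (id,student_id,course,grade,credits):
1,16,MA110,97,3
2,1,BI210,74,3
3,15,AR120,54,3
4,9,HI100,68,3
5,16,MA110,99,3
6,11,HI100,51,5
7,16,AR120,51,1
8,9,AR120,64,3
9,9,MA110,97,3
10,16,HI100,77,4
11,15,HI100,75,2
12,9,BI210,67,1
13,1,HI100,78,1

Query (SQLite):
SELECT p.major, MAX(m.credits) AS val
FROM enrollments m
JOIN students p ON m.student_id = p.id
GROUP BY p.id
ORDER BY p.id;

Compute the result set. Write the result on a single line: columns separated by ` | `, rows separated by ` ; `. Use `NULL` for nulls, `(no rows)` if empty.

Music | 3 ; Math | 3 ; Music | 5 ; Physics | 3 ; Music | 4

Join each enrollments row to its students via student_id.
Group joined rows by students.id; compute MAX(m.credits) per group.
  1: ids {2, 13} → MAX(m.credits)=3
  9: ids {4, 8, 9, 12} → MAX(m.credits)=3
  11: ids {6} → MAX(m.credits)=5
  15: ids {3, 11} → MAX(m.credits)=3
  16: ids {1, 5, 7, 10} → MAX(m.credits)=4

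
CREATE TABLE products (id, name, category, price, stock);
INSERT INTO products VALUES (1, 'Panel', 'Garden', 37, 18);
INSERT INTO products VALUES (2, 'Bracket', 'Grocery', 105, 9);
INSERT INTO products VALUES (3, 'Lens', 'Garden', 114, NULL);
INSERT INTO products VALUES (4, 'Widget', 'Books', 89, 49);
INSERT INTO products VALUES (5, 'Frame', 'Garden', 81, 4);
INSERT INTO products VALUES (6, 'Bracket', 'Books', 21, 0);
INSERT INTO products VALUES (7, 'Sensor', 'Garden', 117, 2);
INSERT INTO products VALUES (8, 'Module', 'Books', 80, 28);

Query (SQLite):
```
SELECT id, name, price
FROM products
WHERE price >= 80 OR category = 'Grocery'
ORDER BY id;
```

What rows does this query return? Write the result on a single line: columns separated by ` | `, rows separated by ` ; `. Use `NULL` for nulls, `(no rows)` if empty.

price >= 80: ids {2, 3, 4, 5, 7, 8}
category = 'Grocery': ids {2}
Combine with OR.

2 | Bracket | 105 ; 3 | Lens | 114 ; 4 | Widget | 89 ; 5 | Frame | 81 ; 7 | Sensor | 117 ; 8 | Module | 80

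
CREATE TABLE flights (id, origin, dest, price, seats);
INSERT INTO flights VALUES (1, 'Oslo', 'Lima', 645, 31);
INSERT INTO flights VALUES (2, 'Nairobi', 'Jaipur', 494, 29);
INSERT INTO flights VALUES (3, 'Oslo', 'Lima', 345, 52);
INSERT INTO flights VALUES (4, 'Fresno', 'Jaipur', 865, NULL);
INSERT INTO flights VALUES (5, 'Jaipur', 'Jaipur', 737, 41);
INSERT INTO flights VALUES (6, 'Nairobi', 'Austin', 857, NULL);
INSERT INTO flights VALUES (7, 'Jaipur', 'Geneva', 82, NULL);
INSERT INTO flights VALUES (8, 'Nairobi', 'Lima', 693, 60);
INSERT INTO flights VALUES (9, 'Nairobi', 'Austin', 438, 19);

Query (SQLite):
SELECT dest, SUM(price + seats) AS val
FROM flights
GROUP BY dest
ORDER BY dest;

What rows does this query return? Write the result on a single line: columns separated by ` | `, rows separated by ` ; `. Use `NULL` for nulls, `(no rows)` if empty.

For each row compute price + seats.
Group by dest; take SUM of the expression per group.
  Austin: ids {6, 9} → SUM(price + seats)=457
  Geneva: ids {7} → SUM(price + seats)=NULL
  Jaipur: ids {2, 4, 5} → SUM(price + seats)=1301
  Lima: ids {1, 3, 8} → SUM(price + seats)=1826

Austin | 457 ; Geneva | NULL ; Jaipur | 1301 ; Lima | 1826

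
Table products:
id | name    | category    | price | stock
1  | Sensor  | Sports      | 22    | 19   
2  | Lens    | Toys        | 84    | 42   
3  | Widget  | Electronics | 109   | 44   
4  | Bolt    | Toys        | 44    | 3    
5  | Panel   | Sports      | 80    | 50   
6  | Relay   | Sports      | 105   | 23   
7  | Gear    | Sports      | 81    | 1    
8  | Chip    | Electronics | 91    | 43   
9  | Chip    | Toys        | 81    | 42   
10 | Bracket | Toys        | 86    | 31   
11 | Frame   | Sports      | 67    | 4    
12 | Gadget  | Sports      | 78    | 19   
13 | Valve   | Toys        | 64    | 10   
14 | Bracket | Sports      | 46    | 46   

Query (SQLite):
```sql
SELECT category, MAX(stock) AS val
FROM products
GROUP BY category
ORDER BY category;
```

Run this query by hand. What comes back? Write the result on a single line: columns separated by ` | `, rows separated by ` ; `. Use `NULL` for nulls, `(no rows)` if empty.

Partition products by category; compute MAX(stock) within each group.
  Electronics: ids {3, 8} → MAX(stock)=44
  Sports: ids {1, 5, 6, 7, 11, 12, 14} → MAX(stock)=50
  Toys: ids {2, 4, 9, 10, 13} → MAX(stock)=42

Electronics | 44 ; Sports | 50 ; Toys | 42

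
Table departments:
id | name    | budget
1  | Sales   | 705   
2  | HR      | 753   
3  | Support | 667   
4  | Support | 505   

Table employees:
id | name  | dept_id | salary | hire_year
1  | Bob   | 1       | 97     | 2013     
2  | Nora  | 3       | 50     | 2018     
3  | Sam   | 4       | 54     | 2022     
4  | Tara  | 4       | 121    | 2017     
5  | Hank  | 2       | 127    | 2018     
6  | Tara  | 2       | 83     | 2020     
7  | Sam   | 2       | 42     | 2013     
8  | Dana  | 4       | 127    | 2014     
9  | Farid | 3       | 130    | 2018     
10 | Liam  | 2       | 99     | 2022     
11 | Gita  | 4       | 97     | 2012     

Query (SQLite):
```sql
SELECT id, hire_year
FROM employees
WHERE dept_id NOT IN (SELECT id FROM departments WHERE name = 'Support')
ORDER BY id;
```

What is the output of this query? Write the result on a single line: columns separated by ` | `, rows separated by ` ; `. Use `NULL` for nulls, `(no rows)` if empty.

1 | 2013 ; 5 | 2018 ; 6 | 2020 ; 7 | 2013 ; 10 | 2022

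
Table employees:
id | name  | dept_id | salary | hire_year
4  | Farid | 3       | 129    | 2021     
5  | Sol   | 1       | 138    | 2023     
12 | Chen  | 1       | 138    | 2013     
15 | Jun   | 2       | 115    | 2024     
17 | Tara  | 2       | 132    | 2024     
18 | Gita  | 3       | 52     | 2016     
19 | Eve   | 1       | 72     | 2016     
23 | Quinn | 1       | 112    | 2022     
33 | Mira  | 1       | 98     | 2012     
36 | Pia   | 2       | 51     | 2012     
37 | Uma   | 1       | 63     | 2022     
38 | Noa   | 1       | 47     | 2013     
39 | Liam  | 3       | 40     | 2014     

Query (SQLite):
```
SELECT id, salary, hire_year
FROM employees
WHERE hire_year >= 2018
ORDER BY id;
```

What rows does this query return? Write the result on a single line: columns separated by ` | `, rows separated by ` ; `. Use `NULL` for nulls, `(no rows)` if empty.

hire_year >= 2018: ids {4, 5, 15, 17, 23, 37}

4 | 129 | 2021 ; 5 | 138 | 2023 ; 15 | 115 | 2024 ; 17 | 132 | 2024 ; 23 | 112 | 2022 ; 37 | 63 | 2022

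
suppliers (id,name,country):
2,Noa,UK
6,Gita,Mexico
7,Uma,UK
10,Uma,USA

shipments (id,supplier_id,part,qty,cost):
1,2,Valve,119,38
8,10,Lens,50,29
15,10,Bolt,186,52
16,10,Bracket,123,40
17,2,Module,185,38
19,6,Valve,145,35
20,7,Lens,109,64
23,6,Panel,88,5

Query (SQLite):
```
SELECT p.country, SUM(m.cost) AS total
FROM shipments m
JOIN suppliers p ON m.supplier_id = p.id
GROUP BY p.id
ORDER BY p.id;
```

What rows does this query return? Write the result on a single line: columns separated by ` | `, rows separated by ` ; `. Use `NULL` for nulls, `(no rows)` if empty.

Join each shipments row to its suppliers via supplier_id.
Group joined rows by suppliers.id; compute SUM(m.cost) per group.
  2: ids {1, 17} → SUM(m.cost)=76
  6: ids {19, 23} → SUM(m.cost)=40
  7: ids {20} → SUM(m.cost)=64
  10: ids {8, 15, 16} → SUM(m.cost)=121

UK | 76 ; Mexico | 40 ; UK | 64 ; USA | 121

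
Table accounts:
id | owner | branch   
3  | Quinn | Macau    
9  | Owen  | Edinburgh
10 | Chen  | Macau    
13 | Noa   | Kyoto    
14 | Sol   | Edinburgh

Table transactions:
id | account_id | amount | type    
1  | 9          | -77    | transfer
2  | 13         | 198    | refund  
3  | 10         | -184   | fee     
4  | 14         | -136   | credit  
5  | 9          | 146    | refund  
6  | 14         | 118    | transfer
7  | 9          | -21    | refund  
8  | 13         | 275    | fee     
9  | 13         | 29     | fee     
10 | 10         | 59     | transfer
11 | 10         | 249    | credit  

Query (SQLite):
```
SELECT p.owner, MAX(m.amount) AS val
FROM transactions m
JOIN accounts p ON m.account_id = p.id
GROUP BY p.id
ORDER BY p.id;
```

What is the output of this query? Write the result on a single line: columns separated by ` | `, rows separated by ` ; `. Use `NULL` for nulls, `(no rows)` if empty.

Owen | 146 ; Chen | 249 ; Noa | 275 ; Sol | 118

Join each transactions row to its accounts via account_id.
Group joined rows by accounts.id; compute MAX(m.amount) per group.
  9: ids {1, 5, 7} → MAX(m.amount)=146
  10: ids {3, 10, 11} → MAX(m.amount)=249
  13: ids {2, 8, 9} → MAX(m.amount)=275
  14: ids {4, 6} → MAX(m.amount)=118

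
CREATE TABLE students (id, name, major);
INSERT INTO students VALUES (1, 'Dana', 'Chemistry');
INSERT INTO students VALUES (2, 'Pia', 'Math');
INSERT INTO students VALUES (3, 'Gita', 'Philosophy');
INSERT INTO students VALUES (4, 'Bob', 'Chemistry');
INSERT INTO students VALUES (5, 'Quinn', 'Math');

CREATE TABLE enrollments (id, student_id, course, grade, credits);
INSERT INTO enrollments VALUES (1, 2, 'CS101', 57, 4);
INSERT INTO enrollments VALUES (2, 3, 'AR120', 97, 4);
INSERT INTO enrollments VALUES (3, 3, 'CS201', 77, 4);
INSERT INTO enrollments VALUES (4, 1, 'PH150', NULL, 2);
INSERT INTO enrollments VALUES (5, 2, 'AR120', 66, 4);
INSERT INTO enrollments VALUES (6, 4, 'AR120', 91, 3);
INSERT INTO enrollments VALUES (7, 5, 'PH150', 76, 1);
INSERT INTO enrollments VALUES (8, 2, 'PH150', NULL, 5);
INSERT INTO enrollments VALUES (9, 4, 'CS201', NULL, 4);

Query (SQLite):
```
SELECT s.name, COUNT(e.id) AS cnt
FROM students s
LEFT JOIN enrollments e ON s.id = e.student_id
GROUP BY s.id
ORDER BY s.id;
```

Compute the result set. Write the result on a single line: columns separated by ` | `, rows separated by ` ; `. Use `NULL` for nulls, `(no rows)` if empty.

LEFT JOIN keeps every students row; unmatched ones get NULL for enrollments columns.
Group by students.id and compute COUNT(e.id). COUNT(col) of an all-NULL group is 0.
  1: ids {4} → COUNT(e.id)=1
  2: ids {1, 5, 8} → COUNT(e.id)=3
  3: ids {2, 3} → COUNT(e.id)=2
  4: ids {6, 9} → COUNT(e.id)=2
  5: ids {7} → COUNT(e.id)=1

Dana | 1 ; Pia | 3 ; Gita | 2 ; Bob | 2 ; Quinn | 1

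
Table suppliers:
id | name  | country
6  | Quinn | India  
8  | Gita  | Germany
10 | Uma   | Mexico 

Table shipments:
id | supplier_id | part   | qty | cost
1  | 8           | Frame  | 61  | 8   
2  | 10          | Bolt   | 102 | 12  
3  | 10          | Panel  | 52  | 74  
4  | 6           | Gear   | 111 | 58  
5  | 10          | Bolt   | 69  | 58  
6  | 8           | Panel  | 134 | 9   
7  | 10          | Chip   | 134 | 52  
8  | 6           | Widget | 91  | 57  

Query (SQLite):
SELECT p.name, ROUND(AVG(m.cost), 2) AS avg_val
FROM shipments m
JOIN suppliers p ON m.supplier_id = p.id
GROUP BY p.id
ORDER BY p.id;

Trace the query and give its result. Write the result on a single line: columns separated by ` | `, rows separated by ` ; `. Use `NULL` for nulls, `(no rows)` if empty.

Quinn | 57.5 ; Gita | 8.5 ; Uma | 49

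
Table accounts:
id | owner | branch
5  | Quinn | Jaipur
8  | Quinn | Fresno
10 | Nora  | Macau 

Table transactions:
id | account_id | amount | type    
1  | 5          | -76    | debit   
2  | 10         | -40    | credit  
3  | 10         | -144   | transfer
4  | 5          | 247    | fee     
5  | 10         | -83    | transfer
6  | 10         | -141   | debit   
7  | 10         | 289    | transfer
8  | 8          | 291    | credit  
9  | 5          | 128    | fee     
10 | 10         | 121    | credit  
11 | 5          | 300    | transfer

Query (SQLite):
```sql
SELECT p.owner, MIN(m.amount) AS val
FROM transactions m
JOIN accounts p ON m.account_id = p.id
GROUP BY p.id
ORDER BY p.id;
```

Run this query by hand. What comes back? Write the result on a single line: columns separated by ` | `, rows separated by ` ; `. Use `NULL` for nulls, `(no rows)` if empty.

Quinn | -76 ; Quinn | 291 ; Nora | -144

Join each transactions row to its accounts via account_id.
Group joined rows by accounts.id; compute MIN(m.amount) per group.
  5: ids {1, 4, 9, 11} → MIN(m.amount)=-76
  8: ids {8} → MIN(m.amount)=291
  10: ids {2, 3, 5, 6, 7, 10} → MIN(m.amount)=-144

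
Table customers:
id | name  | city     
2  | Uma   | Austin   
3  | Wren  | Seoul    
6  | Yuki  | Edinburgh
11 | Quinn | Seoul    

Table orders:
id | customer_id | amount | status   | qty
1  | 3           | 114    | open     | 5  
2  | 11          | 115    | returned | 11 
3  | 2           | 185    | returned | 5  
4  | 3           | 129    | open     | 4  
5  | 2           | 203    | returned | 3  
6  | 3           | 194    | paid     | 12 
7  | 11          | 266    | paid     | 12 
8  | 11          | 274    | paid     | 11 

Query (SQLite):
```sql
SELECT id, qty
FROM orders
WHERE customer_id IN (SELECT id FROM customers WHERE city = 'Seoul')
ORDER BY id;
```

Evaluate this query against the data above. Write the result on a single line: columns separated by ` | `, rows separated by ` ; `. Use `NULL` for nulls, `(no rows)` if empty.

Inner query: customers.id where city = 'Seoul'.
Outer: keep orders rows whose customer_id is in that set.
Inner query → {3, 11}

1 | 5 ; 2 | 11 ; 4 | 4 ; 6 | 12 ; 7 | 12 ; 8 | 11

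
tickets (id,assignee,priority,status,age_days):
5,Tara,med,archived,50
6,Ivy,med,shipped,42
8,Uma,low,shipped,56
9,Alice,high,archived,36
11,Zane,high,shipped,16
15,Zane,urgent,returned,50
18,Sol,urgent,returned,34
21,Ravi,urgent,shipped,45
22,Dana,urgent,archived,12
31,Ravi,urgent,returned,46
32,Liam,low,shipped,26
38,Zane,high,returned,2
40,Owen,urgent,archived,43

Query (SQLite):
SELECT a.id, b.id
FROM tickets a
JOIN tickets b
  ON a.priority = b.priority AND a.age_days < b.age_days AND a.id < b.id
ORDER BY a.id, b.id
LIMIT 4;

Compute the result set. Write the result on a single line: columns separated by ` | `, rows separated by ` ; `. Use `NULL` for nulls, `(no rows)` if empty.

Pairs (a,b) with same priority, a.age_days < b.age_days, a.id < b.id.
priority groups: high:{9,11,38} low:{8,32} med:{5,6} urgent:{15,18,21,22,31,40}
Ordered by (a.id, b.id); first 4.

18 | 21 ; 18 | 31 ; 18 | 40 ; 21 | 31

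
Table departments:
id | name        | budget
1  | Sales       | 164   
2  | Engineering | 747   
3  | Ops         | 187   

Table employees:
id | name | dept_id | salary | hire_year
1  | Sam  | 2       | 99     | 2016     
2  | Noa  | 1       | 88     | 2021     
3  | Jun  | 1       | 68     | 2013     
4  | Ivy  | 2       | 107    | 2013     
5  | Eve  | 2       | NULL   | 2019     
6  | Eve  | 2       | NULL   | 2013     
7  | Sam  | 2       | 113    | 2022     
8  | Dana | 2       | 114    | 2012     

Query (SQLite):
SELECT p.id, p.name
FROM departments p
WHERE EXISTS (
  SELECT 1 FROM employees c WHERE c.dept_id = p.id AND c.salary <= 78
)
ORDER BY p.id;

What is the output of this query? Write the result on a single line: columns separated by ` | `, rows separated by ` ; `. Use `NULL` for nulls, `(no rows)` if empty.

For each departments row, check whether any employees with matching dept_id has salary <= 78.
Keep rows where that is true.

1 | Sales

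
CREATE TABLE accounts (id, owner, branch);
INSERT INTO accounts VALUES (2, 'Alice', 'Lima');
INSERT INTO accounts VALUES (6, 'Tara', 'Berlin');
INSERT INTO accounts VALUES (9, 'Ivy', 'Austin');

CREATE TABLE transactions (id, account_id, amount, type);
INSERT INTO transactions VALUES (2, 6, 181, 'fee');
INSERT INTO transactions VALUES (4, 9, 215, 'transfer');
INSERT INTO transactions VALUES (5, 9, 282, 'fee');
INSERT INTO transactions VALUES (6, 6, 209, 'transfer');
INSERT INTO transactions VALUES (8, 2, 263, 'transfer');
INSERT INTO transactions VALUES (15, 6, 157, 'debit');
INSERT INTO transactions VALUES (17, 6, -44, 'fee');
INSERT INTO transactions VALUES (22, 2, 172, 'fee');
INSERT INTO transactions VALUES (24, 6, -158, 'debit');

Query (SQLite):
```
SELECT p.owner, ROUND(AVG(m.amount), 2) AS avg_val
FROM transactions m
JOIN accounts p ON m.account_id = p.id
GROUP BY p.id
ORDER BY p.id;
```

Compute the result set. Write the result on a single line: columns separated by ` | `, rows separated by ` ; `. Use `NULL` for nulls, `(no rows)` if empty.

Join each transactions row to its accounts via account_id.
Group joined rows by accounts.id; compute ROUND(AVG(m.amount), 2) per group.
  2: ids {8, 22} → ROUND(AVG(m.amount), 2)=217.5
  6: ids {2, 6, 15, 17, 24} → ROUND(AVG(m.amount), 2)=69
  9: ids {4, 5} → ROUND(AVG(m.amount), 2)=248.5

Alice | 217.5 ; Tara | 69 ; Ivy | 248.5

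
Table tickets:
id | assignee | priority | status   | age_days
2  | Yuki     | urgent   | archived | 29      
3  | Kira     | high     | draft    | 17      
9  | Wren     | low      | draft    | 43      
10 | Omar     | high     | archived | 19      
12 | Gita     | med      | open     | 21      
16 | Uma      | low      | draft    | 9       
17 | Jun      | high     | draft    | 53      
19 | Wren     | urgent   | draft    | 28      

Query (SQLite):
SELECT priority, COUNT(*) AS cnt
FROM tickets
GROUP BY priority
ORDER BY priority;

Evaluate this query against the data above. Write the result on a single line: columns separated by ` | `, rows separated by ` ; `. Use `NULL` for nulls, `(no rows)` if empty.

Partition tickets by priority; compute COUNT(*) within each group.
  high: ids {3, 10, 17} → COUNT(*)=3
  low: ids {9, 16} → COUNT(*)=2
  med: ids {12} → COUNT(*)=1
  urgent: ids {2, 19} → COUNT(*)=2

high | 3 ; low | 2 ; med | 1 ; urgent | 2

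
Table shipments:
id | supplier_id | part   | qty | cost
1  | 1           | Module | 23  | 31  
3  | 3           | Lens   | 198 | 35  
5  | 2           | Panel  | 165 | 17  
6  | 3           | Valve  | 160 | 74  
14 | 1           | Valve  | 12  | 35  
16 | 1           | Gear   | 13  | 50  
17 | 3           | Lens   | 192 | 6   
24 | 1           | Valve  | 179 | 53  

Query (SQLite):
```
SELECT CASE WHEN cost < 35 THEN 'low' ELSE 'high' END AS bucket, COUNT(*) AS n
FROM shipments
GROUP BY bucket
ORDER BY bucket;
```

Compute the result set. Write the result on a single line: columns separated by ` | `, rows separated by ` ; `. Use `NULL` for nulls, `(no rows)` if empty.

high | 5 ; low | 3

Bucket rows by cost < 35 → 'low' else 'high'; count each bucket.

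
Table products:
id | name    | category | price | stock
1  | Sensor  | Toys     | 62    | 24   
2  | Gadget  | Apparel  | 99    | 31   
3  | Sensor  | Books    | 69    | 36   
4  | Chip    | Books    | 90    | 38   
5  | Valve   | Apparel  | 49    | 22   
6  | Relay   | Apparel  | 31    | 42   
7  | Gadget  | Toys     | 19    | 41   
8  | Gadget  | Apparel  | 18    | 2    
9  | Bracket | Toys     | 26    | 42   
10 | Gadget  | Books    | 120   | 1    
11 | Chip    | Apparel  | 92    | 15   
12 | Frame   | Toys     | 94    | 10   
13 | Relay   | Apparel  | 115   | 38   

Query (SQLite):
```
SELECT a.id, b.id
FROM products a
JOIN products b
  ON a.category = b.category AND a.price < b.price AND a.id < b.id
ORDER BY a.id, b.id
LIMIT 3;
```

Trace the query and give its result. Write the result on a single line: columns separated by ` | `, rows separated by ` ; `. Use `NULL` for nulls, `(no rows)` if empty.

Pairs (a,b) with same category, a.price < b.price, a.id < b.id.
category groups: Apparel:{2,5,6,8,11,13} Books:{3,4,10} Toys:{1,7,9,12}
Ordered by (a.id, b.id); first 3.

1 | 12 ; 2 | 13 ; 3 | 4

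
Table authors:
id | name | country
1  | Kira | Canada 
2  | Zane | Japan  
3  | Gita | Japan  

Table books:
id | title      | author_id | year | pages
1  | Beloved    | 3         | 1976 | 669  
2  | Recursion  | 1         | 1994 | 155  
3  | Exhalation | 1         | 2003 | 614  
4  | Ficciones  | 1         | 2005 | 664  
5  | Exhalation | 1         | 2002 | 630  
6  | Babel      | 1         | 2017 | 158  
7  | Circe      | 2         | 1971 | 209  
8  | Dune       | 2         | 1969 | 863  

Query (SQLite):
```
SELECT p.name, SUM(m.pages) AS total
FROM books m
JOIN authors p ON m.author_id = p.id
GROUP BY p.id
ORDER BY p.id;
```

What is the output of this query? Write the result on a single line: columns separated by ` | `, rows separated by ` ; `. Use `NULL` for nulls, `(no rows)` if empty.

Join each books row to its authors via author_id.
Group joined rows by authors.id; compute SUM(m.pages) per group.
  1: ids {2, 3, 4, 5, 6} → SUM(m.pages)=2221
  2: ids {7, 8} → SUM(m.pages)=1072
  3: ids {1} → SUM(m.pages)=669

Kira | 2221 ; Zane | 1072 ; Gita | 669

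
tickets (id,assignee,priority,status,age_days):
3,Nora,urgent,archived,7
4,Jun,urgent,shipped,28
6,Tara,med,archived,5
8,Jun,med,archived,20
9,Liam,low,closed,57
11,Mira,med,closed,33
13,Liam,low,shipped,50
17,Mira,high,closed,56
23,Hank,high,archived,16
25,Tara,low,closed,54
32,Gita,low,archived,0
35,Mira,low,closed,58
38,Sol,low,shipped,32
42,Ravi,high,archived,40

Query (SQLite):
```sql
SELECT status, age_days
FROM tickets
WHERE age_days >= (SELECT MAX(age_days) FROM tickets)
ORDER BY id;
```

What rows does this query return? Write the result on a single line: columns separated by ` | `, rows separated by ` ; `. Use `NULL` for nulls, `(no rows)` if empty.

Scalar subquery: MAX(age_days) over all tickets rows = 58.
Keep rows where age_days >= that value.

closed | 58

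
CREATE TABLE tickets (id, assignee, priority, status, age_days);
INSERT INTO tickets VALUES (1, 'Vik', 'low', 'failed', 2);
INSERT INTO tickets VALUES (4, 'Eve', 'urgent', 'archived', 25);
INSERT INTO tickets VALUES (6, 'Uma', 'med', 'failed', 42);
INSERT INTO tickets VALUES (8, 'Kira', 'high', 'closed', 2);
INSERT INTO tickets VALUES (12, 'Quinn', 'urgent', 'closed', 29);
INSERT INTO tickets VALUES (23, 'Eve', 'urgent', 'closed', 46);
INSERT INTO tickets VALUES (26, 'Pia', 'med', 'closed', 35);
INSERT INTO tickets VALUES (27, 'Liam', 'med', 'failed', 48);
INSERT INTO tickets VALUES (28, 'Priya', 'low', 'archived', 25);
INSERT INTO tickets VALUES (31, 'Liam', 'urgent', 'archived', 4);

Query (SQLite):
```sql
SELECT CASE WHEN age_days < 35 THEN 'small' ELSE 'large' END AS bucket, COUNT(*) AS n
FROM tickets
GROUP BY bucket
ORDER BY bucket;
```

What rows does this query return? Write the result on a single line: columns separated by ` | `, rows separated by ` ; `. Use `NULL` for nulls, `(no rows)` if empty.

large | 4 ; small | 6

Bucket rows by age_days < 35 → 'small' else 'large'; count each bucket.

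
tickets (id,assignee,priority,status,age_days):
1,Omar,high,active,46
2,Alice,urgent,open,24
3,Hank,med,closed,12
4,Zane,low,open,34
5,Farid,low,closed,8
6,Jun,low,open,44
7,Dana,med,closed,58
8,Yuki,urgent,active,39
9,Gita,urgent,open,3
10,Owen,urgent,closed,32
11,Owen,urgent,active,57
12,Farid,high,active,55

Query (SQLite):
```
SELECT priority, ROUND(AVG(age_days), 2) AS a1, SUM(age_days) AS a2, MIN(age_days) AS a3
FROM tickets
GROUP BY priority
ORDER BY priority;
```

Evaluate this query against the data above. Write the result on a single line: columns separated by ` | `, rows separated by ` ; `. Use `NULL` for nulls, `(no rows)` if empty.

high | 50.5 | 101 | 46 ; low | 28.67 | 86 | 8 ; med | 35 | 70 | 12 ; urgent | 31 | 155 | 3

Group tickets by priority.
Per group compute: ROUND(AVG(age_days), 2), SUM(age_days), MIN(age_days).
  high: ids {1, 12} → ROUND(AVG(age_days), 2)=50.5, SUM(age_days)=101, MIN(age_days)=46
  low: ids {4, 5, 6} → ROUND(AVG(age_days), 2)=28.67, SUM(age_days)=86, MIN(age_days)=8
  med: ids {3, 7} → ROUND(AVG(age_days), 2)=35, SUM(age_days)=70, MIN(age_days)=12
  urgent: ids {2, 8, 9, 10, 11} → ROUND(AVG(age_days), 2)=31, SUM(age_days)=155, MIN(age_days)=3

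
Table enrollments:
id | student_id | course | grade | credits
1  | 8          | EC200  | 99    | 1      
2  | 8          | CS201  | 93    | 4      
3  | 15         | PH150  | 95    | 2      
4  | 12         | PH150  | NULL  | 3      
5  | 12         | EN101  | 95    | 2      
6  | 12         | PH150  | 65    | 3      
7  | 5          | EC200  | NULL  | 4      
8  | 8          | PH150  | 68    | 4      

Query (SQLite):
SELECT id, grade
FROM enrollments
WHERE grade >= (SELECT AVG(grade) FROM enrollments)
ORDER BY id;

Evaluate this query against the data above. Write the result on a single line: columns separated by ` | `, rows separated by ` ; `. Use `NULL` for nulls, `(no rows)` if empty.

Scalar subquery: AVG(grade) over all enrollments rows = 85.833333 (≈; comparison uses full precision).
Keep rows where grade >= that value.

1 | 99 ; 2 | 93 ; 3 | 95 ; 5 | 95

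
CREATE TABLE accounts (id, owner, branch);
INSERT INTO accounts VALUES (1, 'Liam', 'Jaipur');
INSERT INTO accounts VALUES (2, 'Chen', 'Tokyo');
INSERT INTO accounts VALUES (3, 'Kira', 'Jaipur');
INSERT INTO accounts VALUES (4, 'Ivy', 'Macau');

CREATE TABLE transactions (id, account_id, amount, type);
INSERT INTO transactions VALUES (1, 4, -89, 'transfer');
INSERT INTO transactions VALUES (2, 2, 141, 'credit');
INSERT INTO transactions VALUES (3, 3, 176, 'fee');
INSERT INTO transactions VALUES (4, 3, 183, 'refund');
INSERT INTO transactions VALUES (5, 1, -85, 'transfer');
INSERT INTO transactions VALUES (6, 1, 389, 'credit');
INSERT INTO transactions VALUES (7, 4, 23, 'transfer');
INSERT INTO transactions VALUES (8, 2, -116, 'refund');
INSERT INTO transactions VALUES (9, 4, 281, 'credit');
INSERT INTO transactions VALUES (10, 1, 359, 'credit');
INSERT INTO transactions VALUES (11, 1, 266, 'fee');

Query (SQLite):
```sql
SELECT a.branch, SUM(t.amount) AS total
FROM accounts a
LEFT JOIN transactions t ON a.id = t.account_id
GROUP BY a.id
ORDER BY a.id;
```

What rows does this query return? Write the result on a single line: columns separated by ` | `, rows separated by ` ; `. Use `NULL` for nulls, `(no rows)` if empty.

Jaipur | 929 ; Tokyo | 25 ; Jaipur | 359 ; Macau | 215

LEFT JOIN keeps every accounts row; unmatched ones get NULL for transactions columns.
Group by accounts.id and compute SUM(t.amount). SUM over an all-NULL group is NULL.
  1: ids {5, 6, 10, 11} → SUM(t.amount)=929
  2: ids {2, 8} → SUM(t.amount)=25
  3: ids {3, 4} → SUM(t.amount)=359
  4: ids {1, 7, 9} → SUM(t.amount)=215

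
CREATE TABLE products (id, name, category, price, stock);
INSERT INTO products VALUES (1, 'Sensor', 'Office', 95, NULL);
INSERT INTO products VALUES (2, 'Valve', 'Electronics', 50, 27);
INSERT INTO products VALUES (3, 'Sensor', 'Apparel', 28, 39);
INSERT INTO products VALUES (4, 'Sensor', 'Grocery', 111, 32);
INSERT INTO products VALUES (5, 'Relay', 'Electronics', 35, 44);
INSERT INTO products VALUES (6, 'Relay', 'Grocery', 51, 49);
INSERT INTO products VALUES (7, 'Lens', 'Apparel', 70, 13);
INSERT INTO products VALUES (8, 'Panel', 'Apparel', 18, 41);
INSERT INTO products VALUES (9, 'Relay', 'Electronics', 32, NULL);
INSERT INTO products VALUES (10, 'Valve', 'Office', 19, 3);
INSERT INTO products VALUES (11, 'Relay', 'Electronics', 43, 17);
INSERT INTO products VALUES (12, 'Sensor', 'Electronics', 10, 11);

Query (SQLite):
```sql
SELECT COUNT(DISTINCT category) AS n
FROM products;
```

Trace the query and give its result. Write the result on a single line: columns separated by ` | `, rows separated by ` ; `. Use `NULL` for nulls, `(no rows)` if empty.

Count distinct non-NULL category values.

4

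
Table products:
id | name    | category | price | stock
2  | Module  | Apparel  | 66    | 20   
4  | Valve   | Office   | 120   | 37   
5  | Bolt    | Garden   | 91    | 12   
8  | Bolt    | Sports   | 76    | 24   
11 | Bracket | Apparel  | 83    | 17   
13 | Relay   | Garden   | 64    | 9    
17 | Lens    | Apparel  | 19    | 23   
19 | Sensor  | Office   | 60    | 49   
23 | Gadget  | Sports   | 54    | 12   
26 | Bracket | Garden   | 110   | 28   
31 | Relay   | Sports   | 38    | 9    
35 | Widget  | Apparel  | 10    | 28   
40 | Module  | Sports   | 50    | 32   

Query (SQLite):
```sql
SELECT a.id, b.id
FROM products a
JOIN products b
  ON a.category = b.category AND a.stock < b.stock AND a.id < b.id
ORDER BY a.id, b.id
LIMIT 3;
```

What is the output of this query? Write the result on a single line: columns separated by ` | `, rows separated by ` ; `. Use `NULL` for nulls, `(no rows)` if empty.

Pairs (a,b) with same category, a.stock < b.stock, a.id < b.id.
category groups: Apparel:{2,11,17,35} Garden:{5,13,26} Office:{4,19} Sports:{8,23,31,40}
Ordered by (a.id, b.id); first 3.

2 | 17 ; 2 | 35 ; 4 | 19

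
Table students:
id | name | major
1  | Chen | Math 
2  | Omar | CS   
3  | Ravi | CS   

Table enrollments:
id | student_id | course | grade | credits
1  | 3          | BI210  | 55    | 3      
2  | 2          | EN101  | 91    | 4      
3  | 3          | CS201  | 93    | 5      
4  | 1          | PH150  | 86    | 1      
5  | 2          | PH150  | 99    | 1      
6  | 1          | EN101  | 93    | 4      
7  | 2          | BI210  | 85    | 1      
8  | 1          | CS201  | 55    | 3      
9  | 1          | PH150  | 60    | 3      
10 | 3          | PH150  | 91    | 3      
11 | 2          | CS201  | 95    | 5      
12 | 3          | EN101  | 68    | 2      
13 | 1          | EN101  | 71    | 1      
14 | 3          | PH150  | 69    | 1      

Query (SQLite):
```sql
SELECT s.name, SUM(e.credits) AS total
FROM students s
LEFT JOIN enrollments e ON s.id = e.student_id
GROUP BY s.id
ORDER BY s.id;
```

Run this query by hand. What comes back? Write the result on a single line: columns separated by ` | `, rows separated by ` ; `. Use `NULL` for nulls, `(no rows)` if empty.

LEFT JOIN keeps every students row; unmatched ones get NULL for enrollments columns.
Group by students.id and compute SUM(e.credits). SUM over an all-NULL group is NULL.
  1: ids {4, 6, 8, 9, 13} → SUM(e.credits)=12
  2: ids {2, 5, 7, 11} → SUM(e.credits)=11
  3: ids {1, 3, 10, 12, 14} → SUM(e.credits)=14

Chen | 12 ; Omar | 11 ; Ravi | 14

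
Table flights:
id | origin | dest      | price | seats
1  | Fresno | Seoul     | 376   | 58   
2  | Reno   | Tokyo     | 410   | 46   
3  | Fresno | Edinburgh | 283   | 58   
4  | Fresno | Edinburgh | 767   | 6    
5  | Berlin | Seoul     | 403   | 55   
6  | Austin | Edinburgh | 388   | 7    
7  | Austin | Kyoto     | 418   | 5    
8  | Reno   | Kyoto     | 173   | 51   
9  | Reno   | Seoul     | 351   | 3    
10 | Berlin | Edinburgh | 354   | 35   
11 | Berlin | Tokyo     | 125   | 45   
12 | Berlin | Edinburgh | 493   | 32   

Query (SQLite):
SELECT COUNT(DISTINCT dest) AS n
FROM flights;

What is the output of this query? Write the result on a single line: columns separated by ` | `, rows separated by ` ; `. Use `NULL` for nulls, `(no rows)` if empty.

4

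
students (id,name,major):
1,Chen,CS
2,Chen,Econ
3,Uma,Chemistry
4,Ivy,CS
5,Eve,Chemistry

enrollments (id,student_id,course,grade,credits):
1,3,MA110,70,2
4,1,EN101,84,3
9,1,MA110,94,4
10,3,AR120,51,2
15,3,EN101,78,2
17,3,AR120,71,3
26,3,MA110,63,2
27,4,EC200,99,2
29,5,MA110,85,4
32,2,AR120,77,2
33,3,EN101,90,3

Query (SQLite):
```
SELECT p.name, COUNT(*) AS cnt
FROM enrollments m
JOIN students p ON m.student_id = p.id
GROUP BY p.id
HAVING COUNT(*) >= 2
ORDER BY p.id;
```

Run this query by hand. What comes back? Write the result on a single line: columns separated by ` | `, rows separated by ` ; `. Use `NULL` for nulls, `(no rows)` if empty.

Join each enrollments row to its students via student_id.
Group joined rows by students.id; compute COUNT(*) per group.
HAVING: keep groups with count ≥ 2.
  1: ids {4, 9} → COUNT(*)=2
  2: ids {32} → COUNT(*)=1
  3: ids {1, 10, 15, 17, 26, 33} → COUNT(*)=6
  4: ids {27} → COUNT(*)=1
  5: ids {29} → COUNT(*)=1

Chen | 2 ; Uma | 6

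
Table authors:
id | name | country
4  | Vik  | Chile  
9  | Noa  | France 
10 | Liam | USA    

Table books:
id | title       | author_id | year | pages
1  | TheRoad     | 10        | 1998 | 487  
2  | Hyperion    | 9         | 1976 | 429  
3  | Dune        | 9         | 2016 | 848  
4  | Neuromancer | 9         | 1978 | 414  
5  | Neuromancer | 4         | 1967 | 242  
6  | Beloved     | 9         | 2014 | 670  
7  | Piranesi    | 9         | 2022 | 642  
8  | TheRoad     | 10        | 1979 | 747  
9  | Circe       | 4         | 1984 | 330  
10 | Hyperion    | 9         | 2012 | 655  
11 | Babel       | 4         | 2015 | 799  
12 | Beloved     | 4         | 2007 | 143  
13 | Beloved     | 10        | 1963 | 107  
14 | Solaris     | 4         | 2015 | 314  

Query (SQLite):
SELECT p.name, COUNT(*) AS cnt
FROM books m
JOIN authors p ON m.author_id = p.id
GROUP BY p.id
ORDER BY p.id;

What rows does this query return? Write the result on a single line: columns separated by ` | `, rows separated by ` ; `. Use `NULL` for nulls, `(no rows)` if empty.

Join each books row to its authors via author_id.
Group joined rows by authors.id; compute COUNT(*) per group.
  4: ids {5, 9, 11, 12, 14} → COUNT(*)=5
  9: ids {2, 3, 4, 6, 7, 10} → COUNT(*)=6
  10: ids {1, 8, 13} → COUNT(*)=3

Vik | 5 ; Noa | 6 ; Liam | 3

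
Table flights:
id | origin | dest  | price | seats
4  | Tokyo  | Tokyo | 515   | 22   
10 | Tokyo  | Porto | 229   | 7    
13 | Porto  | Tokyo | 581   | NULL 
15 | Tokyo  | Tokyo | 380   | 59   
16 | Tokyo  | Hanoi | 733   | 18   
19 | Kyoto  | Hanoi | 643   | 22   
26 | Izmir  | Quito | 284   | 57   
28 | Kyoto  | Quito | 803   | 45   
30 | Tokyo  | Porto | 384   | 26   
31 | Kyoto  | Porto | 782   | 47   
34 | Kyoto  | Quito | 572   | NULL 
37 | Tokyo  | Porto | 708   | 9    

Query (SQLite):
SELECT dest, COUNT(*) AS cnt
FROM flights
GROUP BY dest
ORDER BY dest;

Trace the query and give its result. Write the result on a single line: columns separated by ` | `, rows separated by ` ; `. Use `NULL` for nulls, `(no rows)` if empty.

Hanoi | 2 ; Porto | 4 ; Quito | 3 ; Tokyo | 3

Partition flights by dest; compute COUNT(*) within each group.
  Hanoi: ids {16, 19} → COUNT(*)=2
  Porto: ids {10, 30, 31, 37} → COUNT(*)=4
  Quito: ids {26, 28, 34} → COUNT(*)=3
  Tokyo: ids {4, 13, 15} → COUNT(*)=3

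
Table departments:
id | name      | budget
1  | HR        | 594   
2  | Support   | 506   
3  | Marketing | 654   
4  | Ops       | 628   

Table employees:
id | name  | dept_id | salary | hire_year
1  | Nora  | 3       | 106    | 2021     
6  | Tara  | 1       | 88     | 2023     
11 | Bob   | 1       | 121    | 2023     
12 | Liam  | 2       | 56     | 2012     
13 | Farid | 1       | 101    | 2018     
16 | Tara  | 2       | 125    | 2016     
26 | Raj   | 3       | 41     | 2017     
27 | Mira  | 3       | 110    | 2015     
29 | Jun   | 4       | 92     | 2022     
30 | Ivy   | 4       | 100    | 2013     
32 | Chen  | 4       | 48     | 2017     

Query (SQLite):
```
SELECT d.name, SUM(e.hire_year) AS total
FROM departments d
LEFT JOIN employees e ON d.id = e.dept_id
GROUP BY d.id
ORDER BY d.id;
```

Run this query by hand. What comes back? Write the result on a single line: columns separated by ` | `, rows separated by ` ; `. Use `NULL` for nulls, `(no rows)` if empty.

HR | 6064 ; Support | 4028 ; Marketing | 6053 ; Ops | 6052

LEFT JOIN keeps every departments row; unmatched ones get NULL for employees columns.
Group by departments.id and compute SUM(e.hire_year). SUM over an all-NULL group is NULL.
  1: ids {6, 11, 13} → SUM(e.hire_year)=6064
  2: ids {12, 16} → SUM(e.hire_year)=4028
  3: ids {1, 26, 27} → SUM(e.hire_year)=6053
  4: ids {29, 30, 32} → SUM(e.hire_year)=6052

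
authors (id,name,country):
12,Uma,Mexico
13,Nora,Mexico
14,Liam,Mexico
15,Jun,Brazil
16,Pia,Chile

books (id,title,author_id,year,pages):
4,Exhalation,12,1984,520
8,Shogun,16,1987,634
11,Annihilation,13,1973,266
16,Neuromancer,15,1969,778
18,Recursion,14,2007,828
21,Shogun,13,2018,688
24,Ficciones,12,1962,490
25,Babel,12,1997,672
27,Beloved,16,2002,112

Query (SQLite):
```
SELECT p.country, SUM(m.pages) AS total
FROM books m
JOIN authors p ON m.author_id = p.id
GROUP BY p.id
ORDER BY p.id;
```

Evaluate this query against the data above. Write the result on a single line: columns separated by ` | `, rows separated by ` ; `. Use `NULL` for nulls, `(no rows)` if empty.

Mexico | 1682 ; Mexico | 954 ; Mexico | 828 ; Brazil | 778 ; Chile | 746

Join each books row to its authors via author_id.
Group joined rows by authors.id; compute SUM(m.pages) per group.
  12: ids {4, 24, 25} → SUM(m.pages)=1682
  13: ids {11, 21} → SUM(m.pages)=954
  14: ids {18} → SUM(m.pages)=828
  15: ids {16} → SUM(m.pages)=778
  16: ids {8, 27} → SUM(m.pages)=746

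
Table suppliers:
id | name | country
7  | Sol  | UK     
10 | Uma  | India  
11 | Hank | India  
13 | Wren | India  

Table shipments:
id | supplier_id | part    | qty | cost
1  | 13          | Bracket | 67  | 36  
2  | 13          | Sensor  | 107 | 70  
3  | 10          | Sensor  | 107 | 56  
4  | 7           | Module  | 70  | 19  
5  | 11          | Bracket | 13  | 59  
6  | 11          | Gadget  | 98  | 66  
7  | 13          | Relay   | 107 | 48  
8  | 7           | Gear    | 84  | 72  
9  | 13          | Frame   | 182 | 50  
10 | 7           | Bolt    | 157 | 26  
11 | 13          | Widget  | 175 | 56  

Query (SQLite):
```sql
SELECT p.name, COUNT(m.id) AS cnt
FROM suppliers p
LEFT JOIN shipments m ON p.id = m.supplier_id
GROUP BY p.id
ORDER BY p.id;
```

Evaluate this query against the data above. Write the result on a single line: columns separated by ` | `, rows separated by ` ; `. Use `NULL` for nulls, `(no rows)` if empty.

Sol | 3 ; Uma | 1 ; Hank | 2 ; Wren | 5

LEFT JOIN keeps every suppliers row; unmatched ones get NULL for shipments columns.
Group by suppliers.id and compute COUNT(m.id). COUNT(col) of an all-NULL group is 0.
  7: ids {4, 8, 10} → COUNT(m.id)=3
  10: ids {3} → COUNT(m.id)=1
  11: ids {5, 6} → COUNT(m.id)=2
  13: ids {1, 2, 7, 9, 11} → COUNT(m.id)=5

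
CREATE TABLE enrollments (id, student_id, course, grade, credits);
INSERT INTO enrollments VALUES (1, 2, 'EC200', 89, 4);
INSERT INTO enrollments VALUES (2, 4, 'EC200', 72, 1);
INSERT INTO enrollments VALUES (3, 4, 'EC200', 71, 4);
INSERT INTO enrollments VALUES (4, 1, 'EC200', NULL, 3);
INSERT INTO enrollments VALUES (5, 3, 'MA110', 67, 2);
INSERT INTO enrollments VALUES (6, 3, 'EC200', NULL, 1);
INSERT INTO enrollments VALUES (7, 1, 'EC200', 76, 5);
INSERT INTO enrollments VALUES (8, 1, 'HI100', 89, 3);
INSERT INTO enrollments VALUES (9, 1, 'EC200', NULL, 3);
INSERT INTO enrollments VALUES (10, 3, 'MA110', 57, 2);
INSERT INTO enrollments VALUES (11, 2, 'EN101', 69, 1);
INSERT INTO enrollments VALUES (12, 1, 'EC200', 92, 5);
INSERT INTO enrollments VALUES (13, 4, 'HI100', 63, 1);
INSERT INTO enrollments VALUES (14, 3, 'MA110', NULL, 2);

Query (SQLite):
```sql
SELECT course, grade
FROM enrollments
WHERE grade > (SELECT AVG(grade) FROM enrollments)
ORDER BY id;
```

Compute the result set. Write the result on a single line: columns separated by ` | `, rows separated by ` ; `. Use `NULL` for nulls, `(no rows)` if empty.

Scalar subquery: AVG(grade) over all enrollments rows = 74.5.
Keep rows where grade > that value.

EC200 | 89 ; EC200 | 76 ; HI100 | 89 ; EC200 | 92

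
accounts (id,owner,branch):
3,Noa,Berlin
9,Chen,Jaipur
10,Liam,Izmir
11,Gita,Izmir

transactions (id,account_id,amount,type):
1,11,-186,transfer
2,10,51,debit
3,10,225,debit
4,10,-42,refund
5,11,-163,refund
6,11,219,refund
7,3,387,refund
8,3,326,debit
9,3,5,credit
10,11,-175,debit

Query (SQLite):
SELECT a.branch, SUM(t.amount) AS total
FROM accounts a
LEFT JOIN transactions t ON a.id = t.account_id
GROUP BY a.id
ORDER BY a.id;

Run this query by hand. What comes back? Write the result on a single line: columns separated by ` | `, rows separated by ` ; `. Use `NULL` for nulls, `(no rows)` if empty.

LEFT JOIN keeps every accounts row; unmatched ones get NULL for transactions columns.
Group by accounts.id and compute SUM(t.amount). SUM over an all-NULL group is NULL.
  3: ids {7, 8, 9} → SUM(t.amount)=718
  9: ids {—} → SUM(t.amount)=NULL
  10: ids {2, 3, 4} → SUM(t.amount)=234
  11: ids {1, 5, 6, 10} → SUM(t.amount)=-305

Berlin | 718 ; Jaipur | NULL ; Izmir | 234 ; Izmir | -305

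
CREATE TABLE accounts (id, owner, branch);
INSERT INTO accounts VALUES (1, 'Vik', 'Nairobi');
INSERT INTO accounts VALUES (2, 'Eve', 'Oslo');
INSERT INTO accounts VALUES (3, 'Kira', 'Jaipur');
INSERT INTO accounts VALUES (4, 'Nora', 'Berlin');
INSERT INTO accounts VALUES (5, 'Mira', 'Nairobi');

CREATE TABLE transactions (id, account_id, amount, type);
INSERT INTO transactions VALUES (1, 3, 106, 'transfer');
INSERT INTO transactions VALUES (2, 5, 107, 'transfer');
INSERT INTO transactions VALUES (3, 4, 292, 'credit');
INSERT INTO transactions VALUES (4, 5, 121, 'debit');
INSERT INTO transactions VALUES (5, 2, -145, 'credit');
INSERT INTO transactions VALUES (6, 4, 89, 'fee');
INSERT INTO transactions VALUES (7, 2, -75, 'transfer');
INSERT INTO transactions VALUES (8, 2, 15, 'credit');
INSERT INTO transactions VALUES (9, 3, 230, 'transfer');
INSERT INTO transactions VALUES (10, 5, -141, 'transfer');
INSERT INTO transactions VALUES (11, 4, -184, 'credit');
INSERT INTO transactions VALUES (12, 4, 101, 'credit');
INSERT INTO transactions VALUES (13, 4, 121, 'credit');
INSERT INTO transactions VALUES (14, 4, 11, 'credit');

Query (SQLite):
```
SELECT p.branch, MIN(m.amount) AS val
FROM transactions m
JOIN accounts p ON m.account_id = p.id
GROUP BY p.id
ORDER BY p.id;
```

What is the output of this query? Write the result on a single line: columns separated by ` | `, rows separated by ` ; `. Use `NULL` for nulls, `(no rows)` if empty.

Join each transactions row to its accounts via account_id.
Group joined rows by accounts.id; compute MIN(m.amount) per group.
  2: ids {5, 7, 8} → MIN(m.amount)=-145
  3: ids {1, 9} → MIN(m.amount)=106
  4: ids {3, 6, 11, 12, 13, 14} → MIN(m.amount)=-184
  5: ids {2, 4, 10} → MIN(m.amount)=-141

Oslo | -145 ; Jaipur | 106 ; Berlin | -184 ; Nairobi | -141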